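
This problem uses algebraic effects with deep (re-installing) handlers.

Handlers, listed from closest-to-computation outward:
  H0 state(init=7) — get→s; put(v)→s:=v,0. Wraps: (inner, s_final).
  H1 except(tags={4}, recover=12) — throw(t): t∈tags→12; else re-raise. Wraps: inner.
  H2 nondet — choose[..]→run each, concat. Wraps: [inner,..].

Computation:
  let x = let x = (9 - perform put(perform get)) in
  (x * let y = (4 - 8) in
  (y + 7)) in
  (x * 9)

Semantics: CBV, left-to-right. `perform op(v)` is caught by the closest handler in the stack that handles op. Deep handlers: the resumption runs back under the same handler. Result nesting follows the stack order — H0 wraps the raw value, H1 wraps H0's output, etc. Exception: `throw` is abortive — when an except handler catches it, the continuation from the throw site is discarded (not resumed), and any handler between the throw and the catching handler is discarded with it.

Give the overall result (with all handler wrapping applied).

Step-by-step:
get @ H0 ⇒ 7
put(7) @ H0 ⇒ s:=7
H0 returns (243, 7)
H1 returns (243, 7)
H2 returns [(243, 7)]
= [(243, 7)]

Answer: [(243, 7)]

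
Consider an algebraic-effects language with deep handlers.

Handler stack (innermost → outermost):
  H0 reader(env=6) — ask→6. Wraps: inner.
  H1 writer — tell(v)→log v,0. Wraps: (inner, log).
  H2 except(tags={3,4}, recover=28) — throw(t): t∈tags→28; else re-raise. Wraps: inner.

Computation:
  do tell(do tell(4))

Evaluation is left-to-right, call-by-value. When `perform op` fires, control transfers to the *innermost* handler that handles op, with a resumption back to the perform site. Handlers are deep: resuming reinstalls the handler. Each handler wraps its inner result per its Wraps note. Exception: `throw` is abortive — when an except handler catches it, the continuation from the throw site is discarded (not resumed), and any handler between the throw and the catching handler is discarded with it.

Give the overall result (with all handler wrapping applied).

Evaluation trace:
tell(4) @ H1 ⇒ log+=4
tell(0) @ H1 ⇒ log+=0
H0 returns 0
H1 returns (0, (4, 0))
H2 returns (0, (4, 0))
= (0, (4, 0))

Answer: (0, (4, 0))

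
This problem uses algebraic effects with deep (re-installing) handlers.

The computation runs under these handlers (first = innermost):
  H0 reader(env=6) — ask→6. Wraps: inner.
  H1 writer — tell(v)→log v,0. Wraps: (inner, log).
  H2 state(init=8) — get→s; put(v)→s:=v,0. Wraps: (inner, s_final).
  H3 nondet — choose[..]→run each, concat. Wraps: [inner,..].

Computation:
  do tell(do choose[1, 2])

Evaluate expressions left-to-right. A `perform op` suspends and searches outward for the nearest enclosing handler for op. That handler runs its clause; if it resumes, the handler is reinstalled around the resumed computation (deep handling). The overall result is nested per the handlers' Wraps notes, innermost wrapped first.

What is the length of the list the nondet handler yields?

Answer: 2

Evaluation trace:
choose[1, 2] @ H3
  branch[0] choose=1:
    tell(1) @ H1 ⇒ log+=1
    H0 returns 0
    H1 returns (0, (1))
    H2 returns ((0, (1)), 8)
    H3 returns [((0, (1)), 8)]
  branch[1] choose=2:
    tell(2) @ H1 ⇒ log+=2
    H0 returns 0
    H1 returns (0, (2))
    H2 returns ((0, (2)), 8)
    H3 returns [((0, (2)), 8)]
= [((0, (1)), 8), ((0, (2)), 8)]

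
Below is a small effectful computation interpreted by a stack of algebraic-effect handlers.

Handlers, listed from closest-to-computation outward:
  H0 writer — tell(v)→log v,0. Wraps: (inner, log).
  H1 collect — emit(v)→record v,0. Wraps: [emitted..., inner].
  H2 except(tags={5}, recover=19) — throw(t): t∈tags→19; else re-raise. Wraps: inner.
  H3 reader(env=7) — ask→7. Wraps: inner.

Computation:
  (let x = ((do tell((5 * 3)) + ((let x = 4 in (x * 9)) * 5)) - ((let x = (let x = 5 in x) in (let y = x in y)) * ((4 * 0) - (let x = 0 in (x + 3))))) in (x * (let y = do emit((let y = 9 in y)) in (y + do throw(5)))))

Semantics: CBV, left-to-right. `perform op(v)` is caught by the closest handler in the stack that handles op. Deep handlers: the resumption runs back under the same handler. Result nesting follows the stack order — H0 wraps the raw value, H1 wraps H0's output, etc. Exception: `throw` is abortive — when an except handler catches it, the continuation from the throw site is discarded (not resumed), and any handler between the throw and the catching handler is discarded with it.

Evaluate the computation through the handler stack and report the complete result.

Answer: 19

Evaluation trace:
tell(15) @ H0 ⇒ log+=15
emit(9) @ H1 ⇒ out+=9
throw(5) @ H2 caught ⇒ 19
H3 returns 19
= 19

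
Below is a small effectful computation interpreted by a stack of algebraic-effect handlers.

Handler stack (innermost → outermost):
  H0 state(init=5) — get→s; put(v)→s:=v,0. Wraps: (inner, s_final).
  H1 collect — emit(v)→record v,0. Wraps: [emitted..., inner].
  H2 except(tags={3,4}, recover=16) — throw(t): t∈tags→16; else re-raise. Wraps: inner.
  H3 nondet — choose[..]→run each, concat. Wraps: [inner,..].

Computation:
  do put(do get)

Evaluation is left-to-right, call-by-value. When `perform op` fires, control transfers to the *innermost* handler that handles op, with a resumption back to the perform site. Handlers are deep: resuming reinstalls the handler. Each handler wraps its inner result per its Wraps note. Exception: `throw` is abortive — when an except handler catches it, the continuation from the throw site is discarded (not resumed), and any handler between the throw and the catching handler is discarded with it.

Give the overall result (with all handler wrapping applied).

Answer: [[(0, 5)]]

Step-by-step:
get @ H0 ⇒ 5
put(5) @ H0 ⇒ s:=5
H0 returns (0, 5)
H1 returns [(0, 5)]
H2 returns [(0, 5)]
H3 returns [[(0, 5)]]
= [[(0, 5)]]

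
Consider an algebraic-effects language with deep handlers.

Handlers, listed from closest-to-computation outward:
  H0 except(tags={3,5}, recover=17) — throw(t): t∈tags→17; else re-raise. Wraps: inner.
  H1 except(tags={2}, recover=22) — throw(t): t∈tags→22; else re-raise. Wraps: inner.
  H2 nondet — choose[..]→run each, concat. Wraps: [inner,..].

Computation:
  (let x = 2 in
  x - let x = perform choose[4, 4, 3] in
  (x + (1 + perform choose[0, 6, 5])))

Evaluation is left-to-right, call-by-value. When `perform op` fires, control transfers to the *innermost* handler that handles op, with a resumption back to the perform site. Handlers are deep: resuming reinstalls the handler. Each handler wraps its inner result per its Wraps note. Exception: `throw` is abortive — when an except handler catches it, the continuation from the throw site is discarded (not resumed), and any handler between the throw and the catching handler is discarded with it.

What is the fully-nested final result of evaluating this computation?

Working:
choose[4, 4, 3] @ H2
  branch[0] choose=4:
    choose[0, 6, 5] @ H2
      branch[0] choose=0:
        H0 returns -3
        H1 returns -3
        H2 returns [-3]
      branch[1] choose=6:
        H0 returns -9
        H1 returns -9
        H2 returns [-9]
      branch[2] choose=5:
        H0 returns -8
        H1 returns -8
        H2 returns [-8]
  branch[1] choose=4:
    choose[0, 6, 5] @ H2
      branch[0] choose=0:
        H0 returns -3
        H1 returns -3
        H2 returns [-3]
      branch[1] choose=6:
        H0 returns -9
        H1 returns -9
        H2 returns [-9]
      branch[2] choose=5:
        H0 returns -8
        H1 returns -8
        H2 returns [-8]
  branch[2] choose=3:
    choose[0, 6, 5] @ H2
      branch[0] choose=0:
        H0 returns -2
        H1 returns -2
        H2 returns [-2]
      branch[1] choose=6:
        H0 returns -8
        H1 returns -8
        H2 returns [-8]
      branch[2] choose=5:
        H0 returns -7
        H1 returns -7
        H2 returns [-7]
= [-3, -9, -8, -3, -9, -8, -2, -8, -7]

Answer: [-3, -9, -8, -3, -9, -8, -2, -8, -7]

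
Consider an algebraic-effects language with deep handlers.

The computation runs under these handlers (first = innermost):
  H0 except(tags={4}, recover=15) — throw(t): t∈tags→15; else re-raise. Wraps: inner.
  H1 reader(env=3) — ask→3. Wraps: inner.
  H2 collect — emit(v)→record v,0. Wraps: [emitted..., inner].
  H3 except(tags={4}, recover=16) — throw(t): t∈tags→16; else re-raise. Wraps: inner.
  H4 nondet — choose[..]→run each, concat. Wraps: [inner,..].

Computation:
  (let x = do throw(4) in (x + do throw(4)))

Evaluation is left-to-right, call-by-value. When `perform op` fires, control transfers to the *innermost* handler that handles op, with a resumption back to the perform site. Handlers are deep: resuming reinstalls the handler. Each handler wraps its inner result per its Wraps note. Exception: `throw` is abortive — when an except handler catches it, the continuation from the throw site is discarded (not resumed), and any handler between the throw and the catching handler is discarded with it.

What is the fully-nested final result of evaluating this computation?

Answer: [[15]]

Working:
throw(4) @ H0 caught ⇒ 15
H1 returns 15
H2 returns [15]
H3 returns [15]
H4 returns [[15]]
= [[15]]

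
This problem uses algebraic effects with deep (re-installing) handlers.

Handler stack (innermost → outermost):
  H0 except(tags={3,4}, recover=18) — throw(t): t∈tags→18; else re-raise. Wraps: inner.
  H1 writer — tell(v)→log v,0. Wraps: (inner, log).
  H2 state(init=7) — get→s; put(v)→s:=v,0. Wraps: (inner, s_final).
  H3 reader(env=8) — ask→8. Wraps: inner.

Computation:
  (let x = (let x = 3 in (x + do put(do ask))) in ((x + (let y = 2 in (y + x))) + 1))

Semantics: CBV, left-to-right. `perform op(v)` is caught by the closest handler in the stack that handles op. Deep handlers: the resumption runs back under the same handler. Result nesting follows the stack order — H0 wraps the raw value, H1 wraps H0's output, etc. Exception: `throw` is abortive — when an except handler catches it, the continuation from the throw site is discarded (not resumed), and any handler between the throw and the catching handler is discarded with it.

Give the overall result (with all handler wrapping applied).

Evaluation trace:
ask @ H3 ⇒ 8
put(8) @ H2 ⇒ s:=8
H0 returns 9
H1 returns (9, ())
H2 returns ((9, ()), 8)
H3 returns ((9, ()), 8)
= ((9, ()), 8)

Answer: ((9, ()), 8)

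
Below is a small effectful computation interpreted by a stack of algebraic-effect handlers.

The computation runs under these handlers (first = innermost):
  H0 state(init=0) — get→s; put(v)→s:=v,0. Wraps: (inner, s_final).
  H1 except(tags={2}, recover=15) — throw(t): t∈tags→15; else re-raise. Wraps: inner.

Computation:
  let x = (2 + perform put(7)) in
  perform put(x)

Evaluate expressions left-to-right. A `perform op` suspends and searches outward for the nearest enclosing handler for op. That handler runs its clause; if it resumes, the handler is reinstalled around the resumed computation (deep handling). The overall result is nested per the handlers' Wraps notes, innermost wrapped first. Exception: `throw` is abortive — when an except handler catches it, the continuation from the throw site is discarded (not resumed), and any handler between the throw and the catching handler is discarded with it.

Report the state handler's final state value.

Working:
put(7) @ H0 ⇒ s:=7
put(2) @ H0 ⇒ s:=2
H0 returns (0, 2)
H1 returns (0, 2)
= (0, 2)

Answer: 2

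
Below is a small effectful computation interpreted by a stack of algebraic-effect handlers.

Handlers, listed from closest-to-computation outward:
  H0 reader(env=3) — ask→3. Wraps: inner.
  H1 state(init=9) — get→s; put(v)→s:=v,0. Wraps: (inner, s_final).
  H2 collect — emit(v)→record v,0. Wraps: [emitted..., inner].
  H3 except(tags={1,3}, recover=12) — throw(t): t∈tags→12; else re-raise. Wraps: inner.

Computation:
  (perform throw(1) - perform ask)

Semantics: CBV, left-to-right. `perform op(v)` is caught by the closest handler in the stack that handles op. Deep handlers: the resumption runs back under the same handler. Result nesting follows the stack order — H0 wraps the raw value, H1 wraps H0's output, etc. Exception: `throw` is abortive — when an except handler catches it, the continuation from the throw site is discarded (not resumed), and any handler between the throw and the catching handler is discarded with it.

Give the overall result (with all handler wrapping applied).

Step-by-step:
throw(1) @ H3 caught ⇒ 12
= 12

Answer: 12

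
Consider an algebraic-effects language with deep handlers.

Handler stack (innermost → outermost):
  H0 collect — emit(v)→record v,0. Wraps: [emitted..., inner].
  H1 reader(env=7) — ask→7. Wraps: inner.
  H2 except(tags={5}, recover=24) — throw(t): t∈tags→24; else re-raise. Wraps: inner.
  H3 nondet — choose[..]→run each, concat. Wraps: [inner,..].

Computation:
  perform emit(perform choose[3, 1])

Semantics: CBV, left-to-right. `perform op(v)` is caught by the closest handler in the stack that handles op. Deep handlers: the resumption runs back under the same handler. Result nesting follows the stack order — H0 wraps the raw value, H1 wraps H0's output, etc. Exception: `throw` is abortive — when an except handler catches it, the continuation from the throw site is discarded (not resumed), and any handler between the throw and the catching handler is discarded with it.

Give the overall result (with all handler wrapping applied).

Step-by-step:
choose[3, 1] @ H3
  branch[0] choose=3:
    emit(3) @ H0 ⇒ out+=3
    H0 returns [3, 0]
    H1 returns [3, 0]
    H2 returns [3, 0]
    H3 returns [[3, 0]]
  branch[1] choose=1:
    emit(1) @ H0 ⇒ out+=1
    H0 returns [1, 0]
    H1 returns [1, 0]
    H2 returns [1, 0]
    H3 returns [[1, 0]]
= [[3, 0], [1, 0]]

Answer: [[3, 0], [1, 0]]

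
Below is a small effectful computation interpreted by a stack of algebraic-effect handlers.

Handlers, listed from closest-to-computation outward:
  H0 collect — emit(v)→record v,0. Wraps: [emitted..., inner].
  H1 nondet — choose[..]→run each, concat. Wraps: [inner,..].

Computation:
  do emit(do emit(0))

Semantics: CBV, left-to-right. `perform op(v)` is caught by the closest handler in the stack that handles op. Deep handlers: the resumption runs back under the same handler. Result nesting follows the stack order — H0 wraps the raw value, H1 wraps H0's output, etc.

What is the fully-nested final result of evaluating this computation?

Evaluation trace:
emit(0) @ H0 ⇒ out+=0
emit(0) @ H0 ⇒ out+=0
H0 returns [0, 0, 0]
H1 returns [[0, 0, 0]]
= [[0, 0, 0]]

Answer: [[0, 0, 0]]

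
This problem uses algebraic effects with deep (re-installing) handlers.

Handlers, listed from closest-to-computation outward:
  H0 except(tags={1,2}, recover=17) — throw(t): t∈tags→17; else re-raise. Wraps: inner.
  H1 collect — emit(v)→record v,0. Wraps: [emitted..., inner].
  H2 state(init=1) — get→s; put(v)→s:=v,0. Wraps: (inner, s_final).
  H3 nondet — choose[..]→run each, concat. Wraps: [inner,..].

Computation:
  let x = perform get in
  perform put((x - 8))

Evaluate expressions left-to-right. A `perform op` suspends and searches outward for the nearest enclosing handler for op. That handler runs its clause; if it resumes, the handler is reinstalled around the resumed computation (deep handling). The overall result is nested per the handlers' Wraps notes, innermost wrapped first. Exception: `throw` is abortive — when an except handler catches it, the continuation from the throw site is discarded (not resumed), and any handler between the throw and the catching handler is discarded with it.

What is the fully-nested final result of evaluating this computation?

Evaluation trace:
get @ H2 ⇒ 1
put(-7) @ H2 ⇒ s:=-7
H0 returns 0
H1 returns [0]
H2 returns ([0], -7)
H3 returns [([0], -7)]
= [([0], -7)]

Answer: [([0], -7)]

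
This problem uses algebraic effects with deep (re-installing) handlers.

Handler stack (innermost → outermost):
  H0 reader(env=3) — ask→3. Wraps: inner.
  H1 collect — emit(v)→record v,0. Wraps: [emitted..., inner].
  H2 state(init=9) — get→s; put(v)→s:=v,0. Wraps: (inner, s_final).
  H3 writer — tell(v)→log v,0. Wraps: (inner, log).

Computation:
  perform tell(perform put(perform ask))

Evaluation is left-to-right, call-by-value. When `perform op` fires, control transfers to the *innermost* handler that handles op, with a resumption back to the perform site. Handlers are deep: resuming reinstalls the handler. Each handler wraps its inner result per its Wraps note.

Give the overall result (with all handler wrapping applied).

Evaluation trace:
ask @ H0 ⇒ 3
put(3) @ H2 ⇒ s:=3
tell(0) @ H3 ⇒ log+=0
H0 returns 0
H1 returns [0]
H2 returns ([0], 3)
H3 returns (([0], 3), (0))
= (([0], 3), (0))

Answer: (([0], 3), (0))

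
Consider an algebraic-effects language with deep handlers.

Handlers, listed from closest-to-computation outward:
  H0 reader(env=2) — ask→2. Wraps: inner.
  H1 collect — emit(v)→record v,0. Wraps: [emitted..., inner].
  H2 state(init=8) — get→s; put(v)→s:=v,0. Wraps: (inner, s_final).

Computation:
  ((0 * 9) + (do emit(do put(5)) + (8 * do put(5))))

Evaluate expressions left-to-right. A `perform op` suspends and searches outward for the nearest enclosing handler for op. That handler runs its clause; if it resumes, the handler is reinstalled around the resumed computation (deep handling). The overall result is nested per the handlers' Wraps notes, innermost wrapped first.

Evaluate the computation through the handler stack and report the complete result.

Answer: ([0, 0], 5)

Working:
put(5) @ H2 ⇒ s:=5
emit(0) @ H1 ⇒ out+=0
put(5) @ H2 ⇒ s:=5
H0 returns 0
H1 returns [0, 0]
H2 returns ([0, 0], 5)
= ([0, 0], 5)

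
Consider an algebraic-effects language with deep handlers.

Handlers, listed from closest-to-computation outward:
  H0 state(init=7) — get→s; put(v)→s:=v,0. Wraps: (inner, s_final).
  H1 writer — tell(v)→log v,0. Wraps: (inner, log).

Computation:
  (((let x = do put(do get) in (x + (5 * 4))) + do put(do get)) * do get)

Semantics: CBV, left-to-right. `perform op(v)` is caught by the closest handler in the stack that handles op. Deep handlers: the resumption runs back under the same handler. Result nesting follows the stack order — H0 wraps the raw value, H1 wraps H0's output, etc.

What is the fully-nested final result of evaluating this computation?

Answer: ((140, 7), ())

Step-by-step:
get @ H0 ⇒ 7
put(7) @ H0 ⇒ s:=7
get @ H0 ⇒ 7
put(7) @ H0 ⇒ s:=7
get @ H0 ⇒ 7
H0 returns (140, 7)
H1 returns ((140, 7), ())
= ((140, 7), ())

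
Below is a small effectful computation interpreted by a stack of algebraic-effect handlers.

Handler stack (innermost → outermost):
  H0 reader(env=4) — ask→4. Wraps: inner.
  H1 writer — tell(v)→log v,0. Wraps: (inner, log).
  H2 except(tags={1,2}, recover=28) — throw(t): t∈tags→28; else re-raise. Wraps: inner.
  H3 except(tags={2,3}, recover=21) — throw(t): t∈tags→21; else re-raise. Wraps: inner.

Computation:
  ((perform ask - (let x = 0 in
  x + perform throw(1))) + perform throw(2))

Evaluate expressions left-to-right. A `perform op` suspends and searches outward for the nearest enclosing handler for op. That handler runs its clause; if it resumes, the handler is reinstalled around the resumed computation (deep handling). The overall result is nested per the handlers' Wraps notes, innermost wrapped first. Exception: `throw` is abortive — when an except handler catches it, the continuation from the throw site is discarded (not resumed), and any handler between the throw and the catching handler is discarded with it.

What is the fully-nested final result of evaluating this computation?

Answer: 28

Working:
ask @ H0 ⇒ 4
throw(1) @ H2 caught ⇒ 28
H3 returns 28
= 28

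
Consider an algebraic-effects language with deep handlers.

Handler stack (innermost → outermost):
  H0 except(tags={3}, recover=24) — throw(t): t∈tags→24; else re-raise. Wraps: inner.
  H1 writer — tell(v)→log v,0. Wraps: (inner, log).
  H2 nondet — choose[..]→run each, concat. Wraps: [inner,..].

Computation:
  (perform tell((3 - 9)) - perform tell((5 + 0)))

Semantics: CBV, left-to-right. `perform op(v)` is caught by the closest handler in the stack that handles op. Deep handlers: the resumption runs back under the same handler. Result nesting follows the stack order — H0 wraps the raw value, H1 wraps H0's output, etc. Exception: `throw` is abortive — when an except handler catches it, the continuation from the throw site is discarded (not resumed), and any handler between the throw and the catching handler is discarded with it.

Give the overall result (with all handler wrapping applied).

Evaluation trace:
tell(-6) @ H1 ⇒ log+=-6
tell(5) @ H1 ⇒ log+=5
H0 returns 0
H1 returns (0, (-6, 5))
H2 returns [(0, (-6, 5))]
= [(0, (-6, 5))]

Answer: [(0, (-6, 5))]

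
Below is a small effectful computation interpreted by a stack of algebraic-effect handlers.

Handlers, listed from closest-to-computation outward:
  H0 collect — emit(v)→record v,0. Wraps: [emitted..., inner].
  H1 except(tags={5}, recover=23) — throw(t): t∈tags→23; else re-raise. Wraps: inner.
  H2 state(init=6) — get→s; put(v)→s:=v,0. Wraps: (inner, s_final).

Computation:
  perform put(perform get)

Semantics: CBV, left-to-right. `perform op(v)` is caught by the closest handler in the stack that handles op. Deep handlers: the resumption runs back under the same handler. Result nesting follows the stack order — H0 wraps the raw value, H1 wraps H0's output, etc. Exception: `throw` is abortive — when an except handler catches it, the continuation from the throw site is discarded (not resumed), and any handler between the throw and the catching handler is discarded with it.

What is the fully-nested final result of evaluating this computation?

Answer: ([0], 6)

Step-by-step:
get @ H2 ⇒ 6
put(6) @ H2 ⇒ s:=6
H0 returns [0]
H1 returns [0]
H2 returns ([0], 6)
= ([0], 6)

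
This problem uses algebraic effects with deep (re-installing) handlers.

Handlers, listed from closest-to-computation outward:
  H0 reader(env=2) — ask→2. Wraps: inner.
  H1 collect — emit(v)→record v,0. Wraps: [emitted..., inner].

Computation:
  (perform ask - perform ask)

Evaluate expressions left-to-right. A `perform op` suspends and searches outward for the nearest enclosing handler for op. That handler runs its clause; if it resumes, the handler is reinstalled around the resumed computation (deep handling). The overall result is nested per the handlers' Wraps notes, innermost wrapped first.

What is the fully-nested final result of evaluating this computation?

Evaluation trace:
ask @ H0 ⇒ 2
ask @ H0 ⇒ 2
H0 returns 0
H1 returns [0]
= [0]

Answer: [0]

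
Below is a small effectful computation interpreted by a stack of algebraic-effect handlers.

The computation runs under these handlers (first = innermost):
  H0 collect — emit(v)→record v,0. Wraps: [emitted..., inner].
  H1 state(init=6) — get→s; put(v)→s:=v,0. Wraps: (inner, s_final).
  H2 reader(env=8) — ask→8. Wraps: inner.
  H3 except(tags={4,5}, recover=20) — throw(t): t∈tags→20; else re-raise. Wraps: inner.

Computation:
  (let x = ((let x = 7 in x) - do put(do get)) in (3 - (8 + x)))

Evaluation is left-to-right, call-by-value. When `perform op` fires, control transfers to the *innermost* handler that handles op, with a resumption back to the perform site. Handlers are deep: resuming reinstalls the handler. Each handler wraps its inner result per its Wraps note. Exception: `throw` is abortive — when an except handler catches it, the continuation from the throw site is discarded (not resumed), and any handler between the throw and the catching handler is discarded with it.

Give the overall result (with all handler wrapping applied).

Answer: ([-12], 6)

Working:
get @ H1 ⇒ 6
put(6) @ H1 ⇒ s:=6
H0 returns [-12]
H1 returns ([-12], 6)
H2 returns ([-12], 6)
H3 returns ([-12], 6)
= ([-12], 6)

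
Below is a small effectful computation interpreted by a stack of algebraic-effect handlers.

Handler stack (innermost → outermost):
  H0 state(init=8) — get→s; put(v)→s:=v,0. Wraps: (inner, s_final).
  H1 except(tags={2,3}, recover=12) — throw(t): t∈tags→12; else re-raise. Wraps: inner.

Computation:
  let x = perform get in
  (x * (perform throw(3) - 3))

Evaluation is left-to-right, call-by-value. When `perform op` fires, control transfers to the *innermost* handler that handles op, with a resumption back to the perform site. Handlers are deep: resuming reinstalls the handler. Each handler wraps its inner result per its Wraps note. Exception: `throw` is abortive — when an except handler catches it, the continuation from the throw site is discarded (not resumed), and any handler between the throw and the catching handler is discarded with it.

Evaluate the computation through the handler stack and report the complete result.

Working:
get @ H0 ⇒ 8
throw(3) @ H1 caught ⇒ 12
= 12

Answer: 12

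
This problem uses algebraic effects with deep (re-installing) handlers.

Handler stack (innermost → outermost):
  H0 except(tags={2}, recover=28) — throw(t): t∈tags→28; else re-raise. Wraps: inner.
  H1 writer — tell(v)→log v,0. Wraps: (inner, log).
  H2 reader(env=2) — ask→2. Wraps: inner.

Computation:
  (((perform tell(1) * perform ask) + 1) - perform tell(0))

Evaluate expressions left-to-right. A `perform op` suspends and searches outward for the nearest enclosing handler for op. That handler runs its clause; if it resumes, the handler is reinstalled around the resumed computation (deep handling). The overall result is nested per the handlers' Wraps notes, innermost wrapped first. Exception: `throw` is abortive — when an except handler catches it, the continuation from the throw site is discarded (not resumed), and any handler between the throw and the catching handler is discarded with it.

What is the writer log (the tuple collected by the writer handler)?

Answer: (1, 0)

Step-by-step:
tell(1) @ H1 ⇒ log+=1
ask @ H2 ⇒ 2
tell(0) @ H1 ⇒ log+=0
H0 returns 1
H1 returns (1, (1, 0))
H2 returns (1, (1, 0))
= (1, (1, 0))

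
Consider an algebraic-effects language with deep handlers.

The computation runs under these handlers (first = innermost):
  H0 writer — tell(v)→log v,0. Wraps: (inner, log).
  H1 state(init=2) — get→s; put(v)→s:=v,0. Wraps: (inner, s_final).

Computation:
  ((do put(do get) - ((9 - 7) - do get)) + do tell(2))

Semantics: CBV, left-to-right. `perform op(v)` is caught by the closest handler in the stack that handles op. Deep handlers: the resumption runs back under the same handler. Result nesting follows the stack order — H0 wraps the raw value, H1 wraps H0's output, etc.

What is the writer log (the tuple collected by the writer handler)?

Answer: (2)

Working:
get @ H1 ⇒ 2
put(2) @ H1 ⇒ s:=2
get @ H1 ⇒ 2
tell(2) @ H0 ⇒ log+=2
H0 returns (0, (2))
H1 returns ((0, (2)), 2)
= ((0, (2)), 2)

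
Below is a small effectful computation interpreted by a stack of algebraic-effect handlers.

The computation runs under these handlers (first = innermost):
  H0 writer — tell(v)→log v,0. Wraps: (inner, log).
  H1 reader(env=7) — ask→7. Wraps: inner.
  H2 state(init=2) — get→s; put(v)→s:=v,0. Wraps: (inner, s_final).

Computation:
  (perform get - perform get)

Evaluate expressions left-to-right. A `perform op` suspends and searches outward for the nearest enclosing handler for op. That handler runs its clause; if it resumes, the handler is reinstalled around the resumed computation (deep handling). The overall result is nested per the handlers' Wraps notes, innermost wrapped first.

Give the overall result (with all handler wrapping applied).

Answer: ((0, ()), 2)

Step-by-step:
get @ H2 ⇒ 2
get @ H2 ⇒ 2
H0 returns (0, ())
H1 returns (0, ())
H2 returns ((0, ()), 2)
= ((0, ()), 2)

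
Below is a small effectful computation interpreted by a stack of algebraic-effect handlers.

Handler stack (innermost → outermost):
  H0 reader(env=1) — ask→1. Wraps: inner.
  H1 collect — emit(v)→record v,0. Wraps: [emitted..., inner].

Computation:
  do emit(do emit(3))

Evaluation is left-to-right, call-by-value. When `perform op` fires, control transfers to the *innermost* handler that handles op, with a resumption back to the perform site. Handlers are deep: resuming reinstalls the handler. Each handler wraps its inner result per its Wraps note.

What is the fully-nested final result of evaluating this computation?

Answer: [3, 0, 0]

Step-by-step:
emit(3) @ H1 ⇒ out+=3
emit(0) @ H1 ⇒ out+=0
H0 returns 0
H1 returns [3, 0, 0]
= [3, 0, 0]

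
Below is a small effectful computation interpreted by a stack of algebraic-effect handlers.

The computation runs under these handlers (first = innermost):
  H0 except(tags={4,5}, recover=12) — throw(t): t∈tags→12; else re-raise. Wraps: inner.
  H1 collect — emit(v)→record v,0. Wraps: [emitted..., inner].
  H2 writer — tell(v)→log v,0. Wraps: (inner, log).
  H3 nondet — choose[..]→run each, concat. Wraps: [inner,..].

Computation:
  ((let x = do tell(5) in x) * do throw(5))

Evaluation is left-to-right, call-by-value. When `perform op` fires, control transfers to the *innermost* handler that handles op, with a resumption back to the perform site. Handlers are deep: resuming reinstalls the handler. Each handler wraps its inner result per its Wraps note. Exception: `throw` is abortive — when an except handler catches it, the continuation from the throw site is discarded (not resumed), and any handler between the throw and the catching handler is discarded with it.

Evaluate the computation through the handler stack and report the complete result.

Answer: [([12], (5))]

Working:
tell(5) @ H2 ⇒ log+=5
throw(5) @ H0 caught ⇒ 12
H1 returns [12]
H2 returns ([12], (5))
H3 returns [([12], (5))]
= [([12], (5))]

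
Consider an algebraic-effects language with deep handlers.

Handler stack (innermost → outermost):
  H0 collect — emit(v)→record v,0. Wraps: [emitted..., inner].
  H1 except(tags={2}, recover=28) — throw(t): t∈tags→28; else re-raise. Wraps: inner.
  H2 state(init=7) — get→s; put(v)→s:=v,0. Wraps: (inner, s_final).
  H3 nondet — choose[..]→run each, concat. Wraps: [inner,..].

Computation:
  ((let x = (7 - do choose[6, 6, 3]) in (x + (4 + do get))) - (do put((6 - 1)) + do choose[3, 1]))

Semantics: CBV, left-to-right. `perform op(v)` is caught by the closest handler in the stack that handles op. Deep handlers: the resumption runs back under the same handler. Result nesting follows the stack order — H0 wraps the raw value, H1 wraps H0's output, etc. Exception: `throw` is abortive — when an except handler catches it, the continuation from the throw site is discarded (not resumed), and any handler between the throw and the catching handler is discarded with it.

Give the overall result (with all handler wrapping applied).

Evaluation trace:
choose[6, 6, 3] @ H3
  branch[0] choose=6:
    get @ H2 ⇒ 7
    put(5) @ H2 ⇒ s:=5
    choose[3, 1] @ H3
      branch[0] choose=3:
        H0 returns [9]
        H1 returns [9]
        H2 returns ([9], 5)
        H3 returns [([9], 5)]
      branch[1] choose=1:
        H0 returns [11]
        H1 returns [11]
        H2 returns ([11], 5)
        H3 returns [([11], 5)]
  branch[1] choose=6:
    get @ H2 ⇒ 7
    put(5) @ H2 ⇒ s:=5
    choose[3, 1] @ H3
      branch[0] choose=3:
        H0 returns [9]
        H1 returns [9]
        H2 returns ([9], 5)
        H3 returns [([9], 5)]
      branch[1] choose=1:
        H0 returns [11]
        H1 returns [11]
        H2 returns ([11], 5)
        H3 returns [([11], 5)]
  branch[2] choose=3:
    get @ H2 ⇒ 7
    put(5) @ H2 ⇒ s:=5
    choose[3, 1] @ H3
      branch[0] choose=3:
        H0 returns [12]
        H1 returns [12]
        H2 returns ([12], 5)
        H3 returns [([12], 5)]
      branch[1] choose=1:
        H0 returns [14]
        H1 returns [14]
        H2 returns ([14], 5)
        H3 returns [([14], 5)]
= [([9], 5), ([11], 5), ([9], 5), ([11], 5), ([12], 5), ([14], 5)]

Answer: [([9], 5), ([11], 5), ([9], 5), ([11], 5), ([12], 5), ([14], 5)]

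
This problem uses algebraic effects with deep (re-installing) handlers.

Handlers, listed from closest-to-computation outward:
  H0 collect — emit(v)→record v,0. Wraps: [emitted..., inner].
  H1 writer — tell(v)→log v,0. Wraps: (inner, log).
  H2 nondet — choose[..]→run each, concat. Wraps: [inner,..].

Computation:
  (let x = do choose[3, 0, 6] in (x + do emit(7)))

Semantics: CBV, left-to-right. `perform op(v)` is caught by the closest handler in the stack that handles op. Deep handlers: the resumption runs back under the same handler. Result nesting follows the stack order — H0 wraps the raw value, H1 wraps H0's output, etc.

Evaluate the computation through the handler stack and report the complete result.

Answer: [([7, 3], ()), ([7, 0], ()), ([7, 6], ())]

Step-by-step:
choose[3, 0, 6] @ H2
  branch[0] choose=3:
    emit(7) @ H0 ⇒ out+=7
    H0 returns [7, 3]
    H1 returns ([7, 3], ())
    H2 returns [([7, 3], ())]
  branch[1] choose=0:
    emit(7) @ H0 ⇒ out+=7
    H0 returns [7, 0]
    H1 returns ([7, 0], ())
    H2 returns [([7, 0], ())]
  branch[2] choose=6:
    emit(7) @ H0 ⇒ out+=7
    H0 returns [7, 6]
    H1 returns ([7, 6], ())
    H2 returns [([7, 6], ())]
= [([7, 3], ()), ([7, 0], ()), ([7, 6], ())]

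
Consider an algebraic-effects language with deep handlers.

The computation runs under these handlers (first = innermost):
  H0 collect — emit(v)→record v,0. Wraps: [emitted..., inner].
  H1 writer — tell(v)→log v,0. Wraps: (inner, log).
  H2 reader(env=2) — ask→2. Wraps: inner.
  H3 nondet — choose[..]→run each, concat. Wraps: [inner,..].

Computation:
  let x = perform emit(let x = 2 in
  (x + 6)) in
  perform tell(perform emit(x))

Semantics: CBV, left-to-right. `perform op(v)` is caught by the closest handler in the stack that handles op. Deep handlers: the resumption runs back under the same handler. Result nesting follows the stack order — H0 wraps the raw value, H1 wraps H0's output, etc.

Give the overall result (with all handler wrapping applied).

Evaluation trace:
emit(8) @ H0 ⇒ out+=8
emit(0) @ H0 ⇒ out+=0
tell(0) @ H1 ⇒ log+=0
H0 returns [8, 0, 0]
H1 returns ([8, 0, 0], (0))
H2 returns ([8, 0, 0], (0))
H3 returns [([8, 0, 0], (0))]
= [([8, 0, 0], (0))]

Answer: [([8, 0, 0], (0))]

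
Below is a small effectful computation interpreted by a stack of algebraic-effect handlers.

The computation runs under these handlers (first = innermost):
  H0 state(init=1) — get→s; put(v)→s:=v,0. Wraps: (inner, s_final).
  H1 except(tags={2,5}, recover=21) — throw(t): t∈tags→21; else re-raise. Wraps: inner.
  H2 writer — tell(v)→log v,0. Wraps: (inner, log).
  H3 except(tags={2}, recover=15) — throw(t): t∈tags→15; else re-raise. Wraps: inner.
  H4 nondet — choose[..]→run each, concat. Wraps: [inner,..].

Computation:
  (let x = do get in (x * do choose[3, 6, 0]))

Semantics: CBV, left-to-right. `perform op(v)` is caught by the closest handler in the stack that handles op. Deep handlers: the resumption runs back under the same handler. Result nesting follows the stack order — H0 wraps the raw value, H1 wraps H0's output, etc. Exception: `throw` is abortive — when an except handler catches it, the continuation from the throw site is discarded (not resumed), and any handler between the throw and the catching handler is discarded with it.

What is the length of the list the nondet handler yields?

Answer: 3

Working:
get @ H0 ⇒ 1
choose[3, 6, 0] @ H4
  branch[0] choose=3:
    H0 returns (3, 1)
    H1 returns (3, 1)
    H2 returns ((3, 1), ())
    H3 returns ((3, 1), ())
    H4 returns [((3, 1), ())]
  branch[1] choose=6:
    H0 returns (6, 1)
    H1 returns (6, 1)
    H2 returns ((6, 1), ())
    H3 returns ((6, 1), ())
    H4 returns [((6, 1), ())]
  branch[2] choose=0:
    H0 returns (0, 1)
    H1 returns (0, 1)
    H2 returns ((0, 1), ())
    H3 returns ((0, 1), ())
    H4 returns [((0, 1), ())]
= [((3, 1), ()), ((6, 1), ()), ((0, 1), ())]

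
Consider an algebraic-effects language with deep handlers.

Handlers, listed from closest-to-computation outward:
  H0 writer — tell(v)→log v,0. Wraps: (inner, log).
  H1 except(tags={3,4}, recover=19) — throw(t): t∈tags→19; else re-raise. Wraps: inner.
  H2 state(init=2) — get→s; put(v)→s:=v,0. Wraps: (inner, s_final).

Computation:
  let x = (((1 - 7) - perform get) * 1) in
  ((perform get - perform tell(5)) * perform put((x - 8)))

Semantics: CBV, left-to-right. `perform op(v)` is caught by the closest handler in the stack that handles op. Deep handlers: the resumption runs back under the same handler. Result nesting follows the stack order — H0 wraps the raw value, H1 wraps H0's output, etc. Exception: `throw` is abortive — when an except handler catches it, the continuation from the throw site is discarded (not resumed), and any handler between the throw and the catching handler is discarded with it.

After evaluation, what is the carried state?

Working:
get @ H2 ⇒ 2
get @ H2 ⇒ 2
tell(5) @ H0 ⇒ log+=5
put(-16) @ H2 ⇒ s:=-16
H0 returns (0, (5))
H1 returns (0, (5))
H2 returns ((0, (5)), -16)
= ((0, (5)), -16)

Answer: -16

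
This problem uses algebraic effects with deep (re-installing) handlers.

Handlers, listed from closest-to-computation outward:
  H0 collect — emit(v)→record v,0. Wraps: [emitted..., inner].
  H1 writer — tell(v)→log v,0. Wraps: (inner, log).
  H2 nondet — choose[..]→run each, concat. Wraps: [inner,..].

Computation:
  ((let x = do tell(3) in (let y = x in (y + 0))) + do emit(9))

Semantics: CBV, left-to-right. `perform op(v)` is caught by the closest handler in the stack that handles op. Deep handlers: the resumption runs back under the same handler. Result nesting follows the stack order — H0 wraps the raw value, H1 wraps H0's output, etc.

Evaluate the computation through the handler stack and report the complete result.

Step-by-step:
tell(3) @ H1 ⇒ log+=3
emit(9) @ H0 ⇒ out+=9
H0 returns [9, 0]
H1 returns ([9, 0], (3))
H2 returns [([9, 0], (3))]
= [([9, 0], (3))]

Answer: [([9, 0], (3))]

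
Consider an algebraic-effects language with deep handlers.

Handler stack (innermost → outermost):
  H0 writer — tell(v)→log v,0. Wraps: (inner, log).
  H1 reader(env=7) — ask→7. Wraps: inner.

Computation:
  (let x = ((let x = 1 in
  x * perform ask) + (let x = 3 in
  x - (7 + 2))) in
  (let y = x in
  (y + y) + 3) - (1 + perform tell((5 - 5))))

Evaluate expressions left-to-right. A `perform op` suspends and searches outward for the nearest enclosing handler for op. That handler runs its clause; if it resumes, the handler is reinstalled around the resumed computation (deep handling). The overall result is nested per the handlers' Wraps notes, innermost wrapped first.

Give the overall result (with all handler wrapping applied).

Answer: (4, (0))

Step-by-step:
ask @ H1 ⇒ 7
tell(0) @ H0 ⇒ log+=0
H0 returns (4, (0))
H1 returns (4, (0))
= (4, (0))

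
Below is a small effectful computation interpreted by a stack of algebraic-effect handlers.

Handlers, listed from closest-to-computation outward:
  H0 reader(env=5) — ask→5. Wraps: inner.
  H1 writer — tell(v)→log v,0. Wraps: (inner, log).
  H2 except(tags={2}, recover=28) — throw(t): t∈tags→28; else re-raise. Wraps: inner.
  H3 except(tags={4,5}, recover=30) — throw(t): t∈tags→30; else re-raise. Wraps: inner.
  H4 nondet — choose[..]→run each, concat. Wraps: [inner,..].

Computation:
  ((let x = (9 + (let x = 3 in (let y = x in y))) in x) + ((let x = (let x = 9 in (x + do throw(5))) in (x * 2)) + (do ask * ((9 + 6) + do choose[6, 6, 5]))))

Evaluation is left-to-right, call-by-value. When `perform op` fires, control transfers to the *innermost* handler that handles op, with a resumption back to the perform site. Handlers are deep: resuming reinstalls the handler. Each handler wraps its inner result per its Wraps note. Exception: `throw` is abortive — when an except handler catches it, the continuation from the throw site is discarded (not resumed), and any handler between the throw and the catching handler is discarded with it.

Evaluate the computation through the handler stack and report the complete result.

Working:
throw(5) @ H2 re-raised
throw(5) @ H3 caught ⇒ 30
H4 returns [30]
= [30]

Answer: [30]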